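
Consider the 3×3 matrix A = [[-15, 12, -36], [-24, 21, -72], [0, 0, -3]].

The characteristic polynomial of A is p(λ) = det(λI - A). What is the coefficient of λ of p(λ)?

-45

p(λ) = λ^3 - 3λ^2 - 45λ - 81.
The coefficient of λ is -45.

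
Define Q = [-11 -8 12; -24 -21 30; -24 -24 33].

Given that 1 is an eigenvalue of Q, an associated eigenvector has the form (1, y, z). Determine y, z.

3, 3

We need (Q - 1I)v = 0.
Q - 1I = [[-12, -8, 12], [-24, -22, 30], [-24, -24, 32]].
Row 1: (-12)·1 + (-8)·y + (12)·z = 0
Row 2: (-24)·1 + (-22)·y + (30)·z = 0
Row 3: (-24)·1 + (-24)·y + (32)·z = 0
Solving gives y = 3, z = 3.
Check: Q·(1, 3, 3) = (1, 3, 3) = 1·(1, 3, 3).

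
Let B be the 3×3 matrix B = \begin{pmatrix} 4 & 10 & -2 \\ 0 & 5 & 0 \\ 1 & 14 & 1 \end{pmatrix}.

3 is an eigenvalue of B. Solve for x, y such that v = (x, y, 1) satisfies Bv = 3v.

We need (B - 3I)v = 0.
B - 3I = [[1, 10, -2], [0, 2, 0], [1, 14, -2]].
Row 1: (1)·x + (10)·y + (-2)·1 = 0
Row 2: (0)·x + (2)·y + (0)·1 = 0
Row 3: (1)·x + (14)·y + (-2)·1 = 0
Solving gives x = 2, y = 0.
Check: B·(2, 0, 1) = (6, 0, 3) = 3·(2, 0, 1).

2, 0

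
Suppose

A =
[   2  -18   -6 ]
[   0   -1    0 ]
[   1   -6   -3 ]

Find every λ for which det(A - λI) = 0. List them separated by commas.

Set up det(rI - A) = 0.
Expanding along the first row, p(r) = r^3 + 2r^2 + r.
Rational-root test: r = -1 gives p(-1) = 0.
Factor out (r + 1): p(r) = (r + 1)·(r^2 + r).
The quadratic factors as (r + 1)·r.
Eigenvalues: -1, -1, 0.

-1, -1, 0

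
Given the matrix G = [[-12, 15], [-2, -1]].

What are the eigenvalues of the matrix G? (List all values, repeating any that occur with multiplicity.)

-7, -6

det(G - μI) = (-12 - μ)(-1 - μ) - (15)·(-2) = μ^2 + 13μ + 42.
This factors as (μ + 7)·(μ + 6) = 0.
Eigenvalues: -7, -6.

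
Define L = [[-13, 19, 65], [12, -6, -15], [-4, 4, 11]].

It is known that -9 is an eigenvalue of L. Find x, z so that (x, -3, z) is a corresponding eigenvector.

We need (L + 9I)v = 0.
L + 9I = [[-4, 19, 65], [12, 3, -15], [-4, 4, 20]].
Row 1: (-4)·x + (19)·-3 + (65)·z = 0
Row 2: (12)·x + (3)·-3 + (-15)·z = 0
Row 3: (-4)·x + (4)·-3 + (20)·z = 0
Solving gives x = 2, z = 1.
Check: L·(2, -3, 1) = (-18, 27, -9) = -9·(2, -3, 1).

2, 1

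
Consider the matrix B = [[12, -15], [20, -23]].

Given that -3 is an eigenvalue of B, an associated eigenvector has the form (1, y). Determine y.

1

We need (B + 3I)v = 0.
B + 3I = [[15, -15], [20, -20]].
Row 1: (15)·1 + (-15)·y = 0
Row 2: (20)·1 + (-20)·y = 0
Solving gives y = 1.
Check: B·(1, 1) = (-3, -3) = -3·(1, 1).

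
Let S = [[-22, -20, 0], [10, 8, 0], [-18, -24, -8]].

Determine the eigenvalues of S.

The characteristic polynomial is p(s) = det(sI - S).
Cofactor expansion gives p(s) = s^3 + 22s^2 + 136s + 192.
Try s = -8: p(-8) = 0, so -8 is a root.
Dividing by (s + 8) leaves s^2 + 14s + 24.
The quadratic factors as (s + 12)·(s + 2).
Eigenvalues: -12, -8, -2.

-12, -8, -2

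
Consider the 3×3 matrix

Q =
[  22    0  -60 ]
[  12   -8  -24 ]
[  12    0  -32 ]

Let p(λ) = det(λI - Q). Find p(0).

128

p(0) = det(0·I − Q) = det(−Q) = (−1)^3·det(Q).
det(Q) = -128, so p(0) = 128.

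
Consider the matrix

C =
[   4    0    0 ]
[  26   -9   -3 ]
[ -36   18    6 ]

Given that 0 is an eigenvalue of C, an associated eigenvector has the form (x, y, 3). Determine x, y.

We need (C)v = 0.
C = [[4, 0, 0], [26, -9, -3], [-36, 18, 6]].
Row 1: (4)·x + (0)·y + (0)·3 = 0
Row 2: (26)·x + (-9)·y + (-3)·3 = 0
Row 3: (-36)·x + (18)·y + (6)·3 = 0
Solving gives x = 0, y = -1.
Check: C·(0, -1, 3) = (0, 0, 0) = 0·(0, -1, 3).

0, -1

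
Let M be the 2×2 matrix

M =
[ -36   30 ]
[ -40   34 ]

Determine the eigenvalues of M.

-6, 4

det(M - rI) = (-36 - r)(34 - r) - (30)·(-40) = r^2 + 2r - 24.
This factors as (r + 6)·(r - 4) = 0.
Eigenvalues: -6, 4.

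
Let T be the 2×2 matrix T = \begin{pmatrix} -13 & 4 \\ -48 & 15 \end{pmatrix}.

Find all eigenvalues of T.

-1, 3

det(T - λI) = (-13 - λ)(15 - λ) - (4)·(-48) = λ^2 - 2λ - 3.
This factors as (λ + 1)·(λ - 3) = 0.
Eigenvalues: -1, 3.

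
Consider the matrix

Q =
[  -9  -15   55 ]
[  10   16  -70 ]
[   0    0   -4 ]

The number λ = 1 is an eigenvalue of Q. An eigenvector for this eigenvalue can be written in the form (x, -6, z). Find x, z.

We need (Q - 1I)v = 0.
Q - 1I = [[-10, -15, 55], [10, 15, -70], [0, 0, -5]].
Row 1: (-10)·x + (-15)·-6 + (55)·z = 0
Row 2: (10)·x + (15)·-6 + (-70)·z = 0
Row 3: (0)·x + (0)·-6 + (-5)·z = 0
Solving gives x = 9, z = 0.
Check: Q·(9, -6, 0) = (9, -6, 0) = 1·(9, -6, 0).

9, 0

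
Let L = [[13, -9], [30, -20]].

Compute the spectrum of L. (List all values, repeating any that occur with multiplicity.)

det(L - λI) = (13 - λ)(-20 - λ) - (-9)·(30) = λ^2 + 7λ + 10.
This factors as (λ + 5)·(λ + 2) = 0.
Eigenvalues: -5, -2.

-5, -2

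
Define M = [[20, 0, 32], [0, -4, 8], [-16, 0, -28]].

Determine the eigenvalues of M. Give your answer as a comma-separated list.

-12, -4, 4

Set up det(tI - M) = 0.
Expanding along the first row, p(t) = t^3 + 12t^2 - 16t - 192.
Rational-root test: t = -4 gives p(-4) = 0.
Factor out (t + 4): p(t) = (t + 4)·(t^2 + 8t - 48).
The quadratic factors as (t + 12)·(t - 4).
Eigenvalues: -12, -4, 4.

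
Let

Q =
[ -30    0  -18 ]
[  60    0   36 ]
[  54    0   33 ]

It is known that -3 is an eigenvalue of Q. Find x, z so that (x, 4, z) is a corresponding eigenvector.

-2, 3

We need (Q + 3I)v = 0.
Q + 3I = [[-27, 0, -18], [60, 3, 36], [54, 0, 36]].
Row 1: (-27)·x + (0)·4 + (-18)·z = 0
Row 2: (60)·x + (3)·4 + (36)·z = 0
Row 3: (54)·x + (0)·4 + (36)·z = 0
Solving gives x = -2, z = 3.
Check: Q·(-2, 4, 3) = (6, -12, -9) = -3·(-2, 4, 3).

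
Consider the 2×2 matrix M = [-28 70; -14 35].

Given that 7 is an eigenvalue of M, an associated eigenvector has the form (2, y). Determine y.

We need (M - 7I)v = 0.
M - 7I = [[-35, 70], [-14, 28]].
Row 1: (-35)·2 + (70)·y = 0
Row 2: (-14)·2 + (28)·y = 0
Solving gives y = 1.
Check: M·(2, 1) = (14, 7) = 7·(2, 1).

1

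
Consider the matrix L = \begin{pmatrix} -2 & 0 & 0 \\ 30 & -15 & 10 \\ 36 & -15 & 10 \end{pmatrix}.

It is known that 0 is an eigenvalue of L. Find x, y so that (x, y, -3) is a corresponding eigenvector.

0, -2

We need (L)v = 0.
L = [[-2, 0, 0], [30, -15, 10], [36, -15, 10]].
Row 1: (-2)·x + (0)·y + (0)·-3 = 0
Row 2: (30)·x + (-15)·y + (10)·-3 = 0
Row 3: (36)·x + (-15)·y + (10)·-3 = 0
Solving gives x = 0, y = -2.
Check: L·(0, -2, -3) = (0, 0, 0) = 0·(0, -2, -3).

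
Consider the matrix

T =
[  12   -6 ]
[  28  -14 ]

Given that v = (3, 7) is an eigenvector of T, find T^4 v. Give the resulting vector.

(48, 112)

First find the eigenvalue: Tv = (-6, -14) = -2·(3, 7), so λ = -2.
Then T^4 v = λ^4·v = (-2)^4·(3, 7) = 16·(3, 7) = (48, 112).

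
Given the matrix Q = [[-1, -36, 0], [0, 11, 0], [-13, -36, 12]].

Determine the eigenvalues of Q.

Compute the characteristic polynomial p(λ) = det(λI - Q).
Cofactor expansion gives p(λ) = λ^3 - 22λ^2 + 109λ + 132.
Try λ = -1: p(-1) = 0, so -1 is a root.
Dividing by (λ + 1) leaves λ^2 - 23λ + 132.
The quadratic factors as (λ - 11)·(λ - 12).
Eigenvalues: -1, 11, 12.

-1, 11, 12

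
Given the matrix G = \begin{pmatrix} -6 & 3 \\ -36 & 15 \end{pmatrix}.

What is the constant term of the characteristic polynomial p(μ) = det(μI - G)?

p(0) = det(0·I − G) = det(−G) = (−1)^2·det(G).
det(G) = 18, so p(0) = 18.

18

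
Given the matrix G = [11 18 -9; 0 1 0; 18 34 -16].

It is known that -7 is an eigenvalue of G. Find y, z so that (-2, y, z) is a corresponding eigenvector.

0, -4

We need (G + 7I)v = 0.
G + 7I = [[18, 18, -9], [0, 8, 0], [18, 34, -9]].
Row 1: (18)·-2 + (18)·y + (-9)·z = 0
Row 2: (0)·-2 + (8)·y + (0)·z = 0
Row 3: (18)·-2 + (34)·y + (-9)·z = 0
Solving gives y = 0, z = -4.
Check: G·(-2, 0, -4) = (14, 0, 28) = -7·(-2, 0, -4).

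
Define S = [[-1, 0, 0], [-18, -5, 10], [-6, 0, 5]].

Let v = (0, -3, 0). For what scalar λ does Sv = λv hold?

-5

Compute Sv: S·(0, -3, 0) = (0, 15, 0).
Since Sv = λv, compare component 2: 15 = λ·-3, so λ = -5.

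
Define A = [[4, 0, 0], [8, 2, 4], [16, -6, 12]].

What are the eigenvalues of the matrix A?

The characteristic polynomial is p(t) = det(tI - A).
Expanding the 3×3 determinant: p(t) = t^3 - 18t^2 + 104t - 192.
Since p(4) = 0, t = 4 is a root.
Dividing by (t - 4) leaves t^2 - 14t + 48.
The quadratic factors as (t - 6)·(t - 8).
Eigenvalues: 4, 6, 8.

4, 6, 8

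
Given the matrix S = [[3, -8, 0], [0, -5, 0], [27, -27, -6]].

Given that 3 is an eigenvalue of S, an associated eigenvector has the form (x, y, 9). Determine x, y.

3, 0

We need (S - 3I)v = 0.
S - 3I = [[0, -8, 0], [0, -8, 0], [27, -27, -9]].
Row 1: (0)·x + (-8)·y + (0)·9 = 0
Row 2: (0)·x + (-8)·y + (0)·9 = 0
Row 3: (27)·x + (-27)·y + (-9)·9 = 0
Solving gives x = 3, y = 0.
Check: S·(3, 0, 9) = (9, 0, 27) = 3·(3, 0, 9).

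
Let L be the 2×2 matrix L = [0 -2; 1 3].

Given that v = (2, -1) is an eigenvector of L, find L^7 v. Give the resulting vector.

First find the eigenvalue: Lv = (2, -1) = 1·(2, -1), so λ = 1.
Then L^7 v = λ^7·v = 1^7·(2, -1) = 1·(2, -1) = (2, -1).

(2, -1)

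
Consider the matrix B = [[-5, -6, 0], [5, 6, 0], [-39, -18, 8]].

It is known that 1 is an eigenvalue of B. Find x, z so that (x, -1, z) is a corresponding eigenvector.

1, 3

We need (B - 1I)v = 0.
B - 1I = [[-6, -6, 0], [5, 5, 0], [-39, -18, 7]].
Row 1: (-6)·x + (-6)·-1 + (0)·z = 0
Row 2: (5)·x + (5)·-1 + (0)·z = 0
Row 3: (-39)·x + (-18)·-1 + (7)·z = 0
Solving gives x = 1, z = 3.
Check: B·(1, -1, 3) = (1, -1, 3) = 1·(1, -1, 3).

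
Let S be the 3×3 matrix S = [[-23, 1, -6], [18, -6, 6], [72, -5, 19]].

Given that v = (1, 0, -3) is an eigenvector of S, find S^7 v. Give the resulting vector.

First find the eigenvalue: Sv = (-5, 0, 15) = -5·(1, 0, -3), so λ = -5.
Then S^7 v = λ^7·v = (-5)^7·(1, 0, -3) = -78125·(1, 0, -3) = (-78125, 0, 234375).

(-78125, 0, 234375)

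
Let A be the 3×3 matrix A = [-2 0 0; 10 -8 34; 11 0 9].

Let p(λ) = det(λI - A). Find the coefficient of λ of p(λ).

p(λ) = λ^3 + λ^2 - 74λ - 144.
The coefficient of λ is -74.

-74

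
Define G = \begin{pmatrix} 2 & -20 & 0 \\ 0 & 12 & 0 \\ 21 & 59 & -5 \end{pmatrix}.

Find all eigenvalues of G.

-5, 2, 12

The characteristic polynomial is p(λ) = det(λI - G).
Cofactor expansion gives p(λ) = λ^3 - 9λ^2 - 46λ + 120.
Try λ = 2: p(2) = 0, so 2 is a root.
Factor out (λ - 2): p(λ) = (λ - 2)·(λ^2 - 7λ - 60).
The quadratic factors as (λ + 5)·(λ - 12).
Eigenvalues: -5, 2, 12.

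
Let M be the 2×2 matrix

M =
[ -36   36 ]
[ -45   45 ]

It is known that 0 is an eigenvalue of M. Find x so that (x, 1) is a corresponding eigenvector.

We need (M)v = 0.
M = [[-36, 36], [-45, 45]].
Row 1: (-36)·x + (36)·1 = 0
Row 2: (-45)·x + (45)·1 = 0
Solving gives x = 1.
Check: M·(1, 1) = (0, 0) = 0·(1, 1).

1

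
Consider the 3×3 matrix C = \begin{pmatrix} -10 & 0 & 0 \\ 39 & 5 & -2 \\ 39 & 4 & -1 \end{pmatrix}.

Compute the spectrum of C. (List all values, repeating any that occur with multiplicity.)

-10, 1, 3

Set up det(rI - C) = 0.
Expanding along the first row, p(r) = r^3 + 6r^2 - 37r + 30.
Try r = 1: p(1) = 0, so 1 is a root.
Factor out (r - 1): p(r) = (r - 1)·(r^2 + 7r - 30).
The quadratic factors as (r + 10)·(r - 3).
Eigenvalues: -10, 1, 3.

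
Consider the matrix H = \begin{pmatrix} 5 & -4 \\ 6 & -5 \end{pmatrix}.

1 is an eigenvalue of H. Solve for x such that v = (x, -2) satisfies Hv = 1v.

-2

We need (H - 1I)v = 0.
H - 1I = [[4, -4], [6, -6]].
Row 1: (4)·x + (-4)·-2 = 0
Row 2: (6)·x + (-6)·-2 = 0
Solving gives x = -2.
Check: H·(-2, -2) = (-2, -2) = 1·(-2, -2).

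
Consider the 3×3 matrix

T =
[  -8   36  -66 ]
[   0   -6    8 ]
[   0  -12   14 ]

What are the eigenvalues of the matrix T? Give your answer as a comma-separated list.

Compute the characteristic polynomial p(s) = det(sI - T).
Expanding along the first row, p(s) = s^3 - 52s + 96.
Rational-root test: s = 2 gives p(2) = 0.
Factor out (s - 2): p(s) = (s - 2)·(s^2 + 2s - 48).
The quadratic factors as (s + 8)·(s - 6).
Eigenvalues: -8, 2, 6.

-8, 2, 6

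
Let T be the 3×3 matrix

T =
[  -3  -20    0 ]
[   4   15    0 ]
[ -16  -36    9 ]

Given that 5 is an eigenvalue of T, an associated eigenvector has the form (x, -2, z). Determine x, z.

5, 2

We need (T - 5I)v = 0.
T - 5I = [[-8, -20, 0], [4, 10, 0], [-16, -36, 4]].
Row 1: (-8)·x + (-20)·-2 + (0)·z = 0
Row 2: (4)·x + (10)·-2 + (0)·z = 0
Row 3: (-16)·x + (-36)·-2 + (4)·z = 0
Solving gives x = 5, z = 2.
Check: T·(5, -2, 2) = (25, -10, 10) = 5·(5, -2, 2).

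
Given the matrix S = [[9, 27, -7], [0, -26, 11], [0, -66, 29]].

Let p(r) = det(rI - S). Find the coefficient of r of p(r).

p(r) = r^3 - 12r^2 - r + 252.
The coefficient of r is -1.

-1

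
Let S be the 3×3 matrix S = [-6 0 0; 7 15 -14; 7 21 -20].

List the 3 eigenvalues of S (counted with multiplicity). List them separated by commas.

Set up det(λI - S) = 0.
Cofactor expansion gives p(λ) = λ^3 + 11λ^2 + 24λ - 36.
Since p(1) = 0, λ = 1 is a root.
Factor out (λ - 1): p(λ) = (λ - 1)·(λ^2 + 12λ + 36).
The quadratic factor is (λ + 6)^2.
Eigenvalues: -6, -6, 1.

-6, -6, 1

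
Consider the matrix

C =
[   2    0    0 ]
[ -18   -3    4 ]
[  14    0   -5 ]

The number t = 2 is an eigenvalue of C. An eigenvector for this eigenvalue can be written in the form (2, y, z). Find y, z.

We need (C - 2I)v = 0.
C - 2I = [[0, 0, 0], [-18, -5, 4], [14, 0, -7]].
Row 1: (0)·2 + (0)·y + (0)·z = 0
Row 2: (-18)·2 + (-5)·y + (4)·z = 0
Row 3: (14)·2 + (0)·y + (-7)·z = 0
Solving gives y = -4, z = 4.
Check: C·(2, -4, 4) = (4, -8, 8) = 2·(2, -4, 4).

-4, 4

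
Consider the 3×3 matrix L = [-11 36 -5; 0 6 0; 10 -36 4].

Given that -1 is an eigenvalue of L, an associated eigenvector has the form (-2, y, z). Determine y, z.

0, 4

We need (L + 1I)v = 0.
L + 1I = [[-10, 36, -5], [0, 7, 0], [10, -36, 5]].
Row 1: (-10)·-2 + (36)·y + (-5)·z = 0
Row 2: (0)·-2 + (7)·y + (0)·z = 0
Row 3: (10)·-2 + (-36)·y + (5)·z = 0
Solving gives y = 0, z = 4.
Check: L·(-2, 0, 4) = (2, 0, -4) = -1·(-2, 0, 4).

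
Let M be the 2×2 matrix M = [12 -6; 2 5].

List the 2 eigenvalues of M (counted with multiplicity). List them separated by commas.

det(M - μI) = (12 - μ)(5 - μ) - (-6)·(2) = μ^2 - 17μ + 72.
This factors as (μ - 8)·(μ - 9) = 0.
Eigenvalues: 8, 9.

8, 9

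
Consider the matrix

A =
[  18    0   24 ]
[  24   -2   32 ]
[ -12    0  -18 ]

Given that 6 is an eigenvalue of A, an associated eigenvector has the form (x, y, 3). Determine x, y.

-6, -6

We need (A - 6I)v = 0.
A - 6I = [[12, 0, 24], [24, -8, 32], [-12, 0, -24]].
Row 1: (12)·x + (0)·y + (24)·3 = 0
Row 2: (24)·x + (-8)·y + (32)·3 = 0
Row 3: (-12)·x + (0)·y + (-24)·3 = 0
Solving gives x = -6, y = -6.
Check: A·(-6, -6, 3) = (-36, -36, 18) = 6·(-6, -6, 3).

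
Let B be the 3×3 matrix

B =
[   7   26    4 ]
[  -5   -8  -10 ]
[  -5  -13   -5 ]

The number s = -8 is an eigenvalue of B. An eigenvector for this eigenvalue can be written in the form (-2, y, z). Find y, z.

We need (B + 8I)v = 0.
B + 8I = [[15, 26, 4], [-5, 0, -10], [-5, -13, 3]].
Row 1: (15)·-2 + (26)·y + (4)·z = 0
Row 2: (-5)·-2 + (0)·y + (-10)·z = 0
Row 3: (-5)·-2 + (-13)·y + (3)·z = 0
Solving gives y = 1, z = 1.
Check: B·(-2, 1, 1) = (16, -8, -8) = -8·(-2, 1, 1).

1, 1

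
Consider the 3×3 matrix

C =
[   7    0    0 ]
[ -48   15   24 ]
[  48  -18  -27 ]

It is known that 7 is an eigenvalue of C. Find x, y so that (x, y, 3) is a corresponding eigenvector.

1, -3

We need (C - 7I)v = 0.
C - 7I = [[0, 0, 0], [-48, 8, 24], [48, -18, -34]].
Row 1: (0)·x + (0)·y + (0)·3 = 0
Row 2: (-48)·x + (8)·y + (24)·3 = 0
Row 3: (48)·x + (-18)·y + (-34)·3 = 0
Solving gives x = 1, y = -3.
Check: C·(1, -3, 3) = (7, -21, 21) = 7·(1, -3, 3).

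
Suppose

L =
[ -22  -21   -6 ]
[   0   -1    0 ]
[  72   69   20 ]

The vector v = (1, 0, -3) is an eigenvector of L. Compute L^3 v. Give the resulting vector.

First find the eigenvalue: Lv = (-4, 0, 12) = -4·(1, 0, -3), so λ = -4.
Then L^3 v = λ^3·v = (-4)^3·(1, 0, -3) = -64·(1, 0, -3) = (-64, 0, 192).

(-64, 0, 192)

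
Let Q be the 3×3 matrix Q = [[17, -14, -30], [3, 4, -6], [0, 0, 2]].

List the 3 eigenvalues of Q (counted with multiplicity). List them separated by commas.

Set up det(tI - Q) = 0.
Cofactor expansion gives p(t) = t^3 - 23t^2 + 152t - 220.
Rational-root test: t = 2 gives p(2) = 0.
Dividing by (t - 2) leaves t^2 - 21t + 110.
The quadratic factors as (t - 10)·(t - 11).
Eigenvalues: 2, 10, 11.

2, 10, 11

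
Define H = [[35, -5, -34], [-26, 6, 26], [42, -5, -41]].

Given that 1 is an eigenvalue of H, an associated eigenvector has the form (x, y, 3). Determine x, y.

3, 0

We need (H - 1I)v = 0.
H - 1I = [[34, -5, -34], [-26, 5, 26], [42, -5, -42]].
Row 1: (34)·x + (-5)·y + (-34)·3 = 0
Row 2: (-26)·x + (5)·y + (26)·3 = 0
Row 3: (42)·x + (-5)·y + (-42)·3 = 0
Solving gives x = 3, y = 0.
Check: H·(3, 0, 3) = (3, 0, 3) = 1·(3, 0, 3).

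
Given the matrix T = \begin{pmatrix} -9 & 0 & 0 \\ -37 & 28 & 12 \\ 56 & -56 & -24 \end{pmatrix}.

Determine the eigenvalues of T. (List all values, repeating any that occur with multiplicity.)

-9, 0, 4

The characteristic polynomial is p(λ) = det(λI - T).
Cofactor expansion gives p(λ) = λ^3 + 5λ^2 - 36λ.
Try λ = 0: p(0) = 0, so 0 is a root.
Factor out λ: p(λ) = λ·(λ^2 + 5λ - 36).
The quadratic factors as (λ + 9)·(λ - 4).
Eigenvalues: -9, 0, 4.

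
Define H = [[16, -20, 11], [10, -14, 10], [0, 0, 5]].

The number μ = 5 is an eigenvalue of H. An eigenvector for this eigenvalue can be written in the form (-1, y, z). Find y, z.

0, 1

We need (H - 5I)v = 0.
H - 5I = [[11, -20, 11], [10, -19, 10], [0, 0, 0]].
Row 1: (11)·-1 + (-20)·y + (11)·z = 0
Row 2: (10)·-1 + (-19)·y + (10)·z = 0
Row 3: (0)·-1 + (0)·y + (0)·z = 0
Solving gives y = 0, z = 1.
Check: H·(-1, 0, 1) = (-5, 0, 5) = 5·(-1, 0, 1).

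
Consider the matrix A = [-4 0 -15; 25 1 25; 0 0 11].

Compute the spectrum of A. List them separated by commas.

-4, 1, 11

The characteristic polynomial is p(t) = det(tI - A).
Cofactor expansion gives p(t) = t^3 - 8t^2 - 37t + 44.
Since p(1) = 0, t = 1 is a root.
Dividing by (t - 1) leaves t^2 - 7t - 44.
The quadratic factors as (t + 4)·(t - 11).
Eigenvalues: -4, 1, 11.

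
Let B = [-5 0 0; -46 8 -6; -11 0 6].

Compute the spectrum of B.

Set up det(lambda·I - B) = 0.
Cofactor expansion gives p(lambda) = lambda^3 - 9·lambda^2 - 22·lambda + 240.
Rational-root test: lambda = 6 gives p(6) = 0.
Factor out (lambda - 6): p(lambda) = (lambda - 6)·(lambda^2 - 3·lambda - 40).
The quadratic factors as (lambda + 5)·(lambda - 8).
Eigenvalues: -5, 6, 8.

-5, 6, 8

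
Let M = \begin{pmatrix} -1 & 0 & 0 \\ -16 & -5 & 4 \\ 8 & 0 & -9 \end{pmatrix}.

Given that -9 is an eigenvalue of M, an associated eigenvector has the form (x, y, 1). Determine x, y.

0, -1

We need (M + 9I)v = 0.
M + 9I = [[8, 0, 0], [-16, 4, 4], [8, 0, 0]].
Row 1: (8)·x + (0)·y + (0)·1 = 0
Row 2: (-16)·x + (4)·y + (4)·1 = 0
Row 3: (8)·x + (0)·y + (0)·1 = 0
Solving gives x = 0, y = -1.
Check: M·(0, -1, 1) = (0, 9, -9) = -9·(0, -1, 1).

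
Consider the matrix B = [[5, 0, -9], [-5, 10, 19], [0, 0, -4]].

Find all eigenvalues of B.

Set up det(rI - B) = 0.
Expanding the 3×3 determinant: p(r) = r^3 - 11r^2 - 10r + 200.
Rational-root test: r = -4 gives p(-4) = 0.
Factor out (r + 4): p(r) = (r + 4)·(r^2 - 15r + 50).
The quadratic factors as (r - 5)·(r - 10).
Eigenvalues: -4, 5, 10.

-4, 5, 10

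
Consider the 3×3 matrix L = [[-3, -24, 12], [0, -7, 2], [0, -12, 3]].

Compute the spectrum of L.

Compute the characteristic polynomial p(s) = det(sI - L).
Cofactor expansion gives p(s) = s^3 + 7s^2 + 15s + 9.
Since p(-3) = 0, s = -3 is a root.
Dividing by (s + 3) leaves s^2 + 4s + 3.
The quadratic factors as (s + 3)·(s + 1).
Eigenvalues: -3, -3, -1.

-3, -3, -1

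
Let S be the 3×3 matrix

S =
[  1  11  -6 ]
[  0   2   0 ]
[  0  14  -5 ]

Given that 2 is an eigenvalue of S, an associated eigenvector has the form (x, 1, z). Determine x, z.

-1, 2

We need (S - 2I)v = 0.
S - 2I = [[-1, 11, -6], [0, 0, 0], [0, 14, -7]].
Row 1: (-1)·x + (11)·1 + (-6)·z = 0
Row 2: (0)·x + (0)·1 + (0)·z = 0
Row 3: (0)·x + (14)·1 + (-7)·z = 0
Solving gives x = -1, z = 2.
Check: S·(-1, 1, 2) = (-2, 2, 4) = 2·(-1, 1, 2).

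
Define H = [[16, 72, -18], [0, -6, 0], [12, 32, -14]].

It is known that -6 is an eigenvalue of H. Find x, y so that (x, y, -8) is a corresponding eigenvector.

0, -2

We need (H + 6I)v = 0.
H + 6I = [[22, 72, -18], [0, 0, 0], [12, 32, -8]].
Row 1: (22)·x + (72)·y + (-18)·-8 = 0
Row 2: (0)·x + (0)·y + (0)·-8 = 0
Row 3: (12)·x + (32)·y + (-8)·-8 = 0
Solving gives x = 0, y = -2.
Check: H·(0, -2, -8) = (0, 12, 48) = -6·(0, -2, -8).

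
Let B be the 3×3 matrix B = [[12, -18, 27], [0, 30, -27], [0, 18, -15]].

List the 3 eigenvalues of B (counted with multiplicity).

3, 12, 12

Set up det(sI - B) = 0.
Cofactor expansion gives p(s) = s^3 - 27s^2 + 216s - 432.
Since p(12) = 0, s = 12 is a root.
Dividing by (s - 12) leaves s^2 - 15s + 36.
The quadratic factors as (s - 3)·(s - 12).
Eigenvalues: 3, 12, 12.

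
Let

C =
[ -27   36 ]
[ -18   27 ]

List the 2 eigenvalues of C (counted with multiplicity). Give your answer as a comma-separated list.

-9, 9

det(C - lambda·I) = (-27 - lambda)(27 - lambda) - (36)·(-18) = lambda^2 - 81.
This factors as (lambda + 9)·(lambda - 9) = 0.
Eigenvalues: -9, 9.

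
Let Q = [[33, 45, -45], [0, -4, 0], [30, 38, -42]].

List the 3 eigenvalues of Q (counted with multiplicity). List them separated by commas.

The characteristic polynomial is p(λ) = det(λI - Q).
Expanding the 3×3 determinant: p(λ) = λ^3 + 13λ^2 - 144.
Try λ = 3: p(3) = 0, so 3 is a root.
Factor out (λ - 3): p(λ) = (λ - 3)·(λ^2 + 16λ + 48).
The quadratic factors as (λ + 12)·(λ + 4).
Eigenvalues: -12, -4, 3.

-12, -4, 3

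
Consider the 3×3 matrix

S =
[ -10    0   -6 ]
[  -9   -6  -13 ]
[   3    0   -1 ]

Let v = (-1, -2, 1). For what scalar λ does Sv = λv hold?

-4

Compute Sv: S·(-1, -2, 1) = (4, 8, -4).
Since Sv = λv, compare component 1: 4 = λ·-1, so λ = -4.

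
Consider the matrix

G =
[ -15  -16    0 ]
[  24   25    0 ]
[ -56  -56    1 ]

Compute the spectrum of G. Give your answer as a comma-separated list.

1, 1, 9

The characteristic polynomial is p(s) = det(sI - G).
Cofactor expansion gives p(s) = s^3 - 11s^2 + 19s - 9.
Try s = 9: p(9) = 0, so 9 is a root.
Factor out (s - 9): p(s) = (s - 9)·(s^2 - 2s + 1).
The quadratic factor is (s - 1)^2.
Eigenvalues: 1, 1, 9.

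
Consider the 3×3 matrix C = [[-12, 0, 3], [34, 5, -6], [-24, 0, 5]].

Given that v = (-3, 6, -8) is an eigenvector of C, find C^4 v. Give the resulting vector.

First find the eigenvalue: Cv = (12, -24, 32) = -4·(-3, 6, -8), so λ = -4.
Then C^4 v = λ^4·v = (-4)^4·(-3, 6, -8) = 256·(-3, 6, -8) = (-768, 1536, -2048).

(-768, 1536, -2048)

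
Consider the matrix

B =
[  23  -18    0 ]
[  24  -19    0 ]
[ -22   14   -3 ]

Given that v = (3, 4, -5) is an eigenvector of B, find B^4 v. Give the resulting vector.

(3, 4, -5)

First find the eigenvalue: Bv = (-3, -4, 5) = -1·(3, 4, -5), so λ = -1.
Then B^4 v = λ^4·v = (-1)^4·(3, 4, -5) = 1·(3, 4, -5) = (3, 4, -5).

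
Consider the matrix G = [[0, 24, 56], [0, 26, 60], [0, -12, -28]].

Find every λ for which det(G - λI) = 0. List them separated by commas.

-4, 0, 2

Set up det(λI - G) = 0.
Cofactor expansion gives p(λ) = λ^3 + 2λ^2 - 8λ.
Since p(0) = 0, λ = 0 is a root.
Dividing by λ leaves λ^2 + 2λ - 8.
The quadratic factors as (λ + 4)·(λ - 2).
Eigenvalues: -4, 0, 2.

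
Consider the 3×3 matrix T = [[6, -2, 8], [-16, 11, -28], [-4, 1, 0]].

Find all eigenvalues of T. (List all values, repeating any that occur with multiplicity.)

Compute the characteristic polynomial p(lambda) = det(lambda·I - T).
Expanding the 3×3 determinant: p(lambda) = lambda^3 - 17·lambda^2 + 94·lambda - 168.
Rational-root test: lambda = 4 gives p(4) = 0.
Factor out (lambda - 4): p(lambda) = (lambda - 4)·(lambda^2 - 13·lambda + 42).
The quadratic factors as (lambda - 6)·(lambda - 7).
Eigenvalues: 4, 6, 7.

4, 6, 7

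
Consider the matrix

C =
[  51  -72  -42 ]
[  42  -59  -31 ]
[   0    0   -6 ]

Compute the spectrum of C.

Set up det(rI - C) = 0.
Expanding the 3×3 determinant: p(r) = r^3 + 14r^2 + 63r + 90.
Rational-root test: r = -3 gives p(-3) = 0.
Dividing by (r + 3) leaves r^2 + 11r + 30.
The quadratic factors as (r + 6)·(r + 5).
Eigenvalues: -6, -5, -3.

-6, -5, -3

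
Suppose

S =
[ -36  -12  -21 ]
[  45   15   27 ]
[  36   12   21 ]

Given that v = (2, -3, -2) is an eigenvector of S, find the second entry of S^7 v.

First find the eigenvalue: Sv = (6, -9, -6) = 3·(2, -3, -2), so λ = 3.
Then S^7 v = λ^7·v = 3^7·(2, -3, -2) = 2187·(2, -3, -2) = (4374, -6561, -4374).

-6561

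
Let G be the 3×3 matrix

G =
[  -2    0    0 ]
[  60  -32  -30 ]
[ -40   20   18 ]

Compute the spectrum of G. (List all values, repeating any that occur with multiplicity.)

-12, -2, -2

The characteristic polynomial is p(λ) = det(λI - G).
Expanding along the first row, p(λ) = λ^3 + 16λ^2 + 52λ + 48.
Rational-root test: λ = -12 gives p(-12) = 0.
Factor out (λ + 12): p(λ) = (λ + 12)·(λ^2 + 4λ + 4).
The quadratic factor is (λ + 2)^2.
Eigenvalues: -12, -2, -2.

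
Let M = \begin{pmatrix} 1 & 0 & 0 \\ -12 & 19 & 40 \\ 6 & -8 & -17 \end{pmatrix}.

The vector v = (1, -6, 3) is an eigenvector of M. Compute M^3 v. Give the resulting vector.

(1, -6, 3)

First find the eigenvalue: Mv = (1, -6, 3) = 1·(1, -6, 3), so λ = 1.
Then M^3 v = λ^3·v = 1^3·(1, -6, 3) = 1·(1, -6, 3) = (1, -6, 3).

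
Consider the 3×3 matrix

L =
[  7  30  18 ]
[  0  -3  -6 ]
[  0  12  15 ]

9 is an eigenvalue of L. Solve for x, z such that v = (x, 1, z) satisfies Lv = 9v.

-3, -2

We need (L - 9I)v = 0.
L - 9I = [[-2, 30, 18], [0, -12, -6], [0, 12, 6]].
Row 1: (-2)·x + (30)·1 + (18)·z = 0
Row 2: (0)·x + (-12)·1 + (-6)·z = 0
Row 3: (0)·x + (12)·1 + (6)·z = 0
Solving gives x = -3, z = -2.
Check: L·(-3, 1, -2) = (-27, 9, -18) = 9·(-3, 1, -2).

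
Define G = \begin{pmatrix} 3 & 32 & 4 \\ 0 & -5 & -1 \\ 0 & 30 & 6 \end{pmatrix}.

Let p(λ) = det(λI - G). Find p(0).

0

p(0) = det(0·I − G) = det(−G) = (−1)^3·det(G).
det(G) = 0, so p(0) = 0.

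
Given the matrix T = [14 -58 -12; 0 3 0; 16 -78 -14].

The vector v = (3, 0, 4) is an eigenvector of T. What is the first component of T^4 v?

48

First find the eigenvalue: Tv = (-6, 0, -8) = -2·(3, 0, 4), so λ = -2.
Then T^4 v = λ^4·v = (-2)^4·(3, 0, 4) = 16·(3, 0, 4) = (48, 0, 64).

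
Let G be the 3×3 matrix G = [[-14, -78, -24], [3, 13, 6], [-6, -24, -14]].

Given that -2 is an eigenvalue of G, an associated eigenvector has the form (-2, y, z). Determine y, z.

We need (G + 2I)v = 0.
G + 2I = [[-12, -78, -24], [3, 15, 6], [-6, -24, -12]].
Row 1: (-12)·-2 + (-78)·y + (-24)·z = 0
Row 2: (3)·-2 + (15)·y + (6)·z = 0
Row 3: (-6)·-2 + (-24)·y + (-12)·z = 0
Solving gives y = 0, z = 1.
Check: G·(-2, 0, 1) = (4, 0, -2) = -2·(-2, 0, 1).

0, 1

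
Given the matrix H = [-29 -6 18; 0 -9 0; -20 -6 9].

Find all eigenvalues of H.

-11, -9, -9

The characteristic polynomial is p(s) = det(sI - H).
Expanding along the first row, p(s) = s^3 + 29s^2 + 279s + 891.
Try s = -9: p(-9) = 0, so -9 is a root.
Factor out (s + 9): p(s) = (s + 9)·(s^2 + 20s + 99).
The quadratic factors as (s + 11)·(s + 9).
Eigenvalues: -11, -9, -9.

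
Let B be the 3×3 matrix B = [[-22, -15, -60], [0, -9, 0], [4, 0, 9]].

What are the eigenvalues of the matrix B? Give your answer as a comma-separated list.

-9, -7, -6

Set up det(sI - B) = 0.
Cofactor expansion gives p(s) = s^3 + 22s^2 + 159s + 378.
Since p(-6) = 0, s = -6 is a root.
Factor out (s + 6): p(s) = (s + 6)·(s^2 + 16s + 63).
The quadratic factors as (s + 9)·(s + 7).
Eigenvalues: -9, -7, -6.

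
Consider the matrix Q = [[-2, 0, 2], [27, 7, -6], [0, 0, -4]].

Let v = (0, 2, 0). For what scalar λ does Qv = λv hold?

7

Compute Qv: Q·(0, 2, 0) = (0, 14, 0).
Since Qv = λv, compare component 2: 14 = λ·2, so λ = 7.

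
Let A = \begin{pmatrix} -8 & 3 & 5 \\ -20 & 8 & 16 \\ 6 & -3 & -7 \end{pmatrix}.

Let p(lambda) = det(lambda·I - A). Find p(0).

p(0) = det(0·I − A) = det(−A) = (−1)^3·det(A).
det(A) = -8, so p(0) = 8.

8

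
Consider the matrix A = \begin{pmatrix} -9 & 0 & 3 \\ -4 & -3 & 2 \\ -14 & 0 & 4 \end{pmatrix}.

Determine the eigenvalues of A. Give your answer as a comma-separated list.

-3, -3, -2

Set up det(λI - A) = 0.
Expanding the 3×3 determinant: p(λ) = λ^3 + 8λ^2 + 21λ + 18.
Since p(-3) = 0, λ = -3 is a root.
Factor out (λ + 3): p(λ) = (λ + 3)·(λ^2 + 5λ + 6).
The quadratic factors as (λ + 3)·(λ + 2).
Eigenvalues: -3, -3, -2.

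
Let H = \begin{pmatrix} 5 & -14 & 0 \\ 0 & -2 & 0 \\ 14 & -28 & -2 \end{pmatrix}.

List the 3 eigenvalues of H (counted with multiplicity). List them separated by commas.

The characteristic polynomial is p(s) = det(sI - H).
Expanding the 3×3 determinant: p(s) = s^3 - s^2 - 16s - 20.
Since p(5) = 0, s = 5 is a root.
Dividing by (s - 5) leaves s^2 + 4s + 4.
The quadratic factor is (s + 2)^2.
Eigenvalues: -2, -2, 5.

-2, -2, 5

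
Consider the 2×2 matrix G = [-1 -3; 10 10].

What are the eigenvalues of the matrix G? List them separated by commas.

det(G - lambda·I) = (-1 - lambda)(10 - lambda) - (-3)·(10) = lambda^2 - 9·lambda + 20.
This factors as (lambda - 4)·(lambda - 5) = 0.
Eigenvalues: 4, 5.

4, 5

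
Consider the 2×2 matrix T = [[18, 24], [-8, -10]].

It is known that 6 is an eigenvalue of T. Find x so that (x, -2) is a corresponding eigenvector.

We need (T - 6I)v = 0.
T - 6I = [[12, 24], [-8, -16]].
Row 1: (12)·x + (24)·-2 = 0
Row 2: (-8)·x + (-16)·-2 = 0
Solving gives x = 4.
Check: T·(4, -2) = (24, -12) = 6·(4, -2).

4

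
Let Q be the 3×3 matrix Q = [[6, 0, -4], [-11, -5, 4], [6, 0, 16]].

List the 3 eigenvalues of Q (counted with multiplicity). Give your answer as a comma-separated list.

-5, 10, 12

The characteristic polynomial is p(s) = det(sI - Q).
Cofactor expansion gives p(s) = s^3 - 17s^2 + 10s + 600.
Try s = -5: p(-5) = 0, so -5 is a root.
Factor out (s + 5): p(s) = (s + 5)·(s^2 - 22s + 120).
The quadratic factors as (s - 10)·(s - 12).
Eigenvalues: -5, 10, 12.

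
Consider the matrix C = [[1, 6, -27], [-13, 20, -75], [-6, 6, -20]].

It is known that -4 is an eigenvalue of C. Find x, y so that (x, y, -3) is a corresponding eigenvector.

-3, -11

We need (C + 4I)v = 0.
C + 4I = [[5, 6, -27], [-13, 24, -75], [-6, 6, -16]].
Row 1: (5)·x + (6)·y + (-27)·-3 = 0
Row 2: (-13)·x + (24)·y + (-75)·-3 = 0
Row 3: (-6)·x + (6)·y + (-16)·-3 = 0
Solving gives x = -3, y = -11.
Check: C·(-3, -11, -3) = (12, 44, 12) = -4·(-3, -11, -3).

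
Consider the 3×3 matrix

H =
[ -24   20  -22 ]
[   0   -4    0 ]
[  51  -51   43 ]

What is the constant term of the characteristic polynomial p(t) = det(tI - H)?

p(0) = det(0·I − H) = det(−H) = (−1)^3·det(H).
det(H) = -360, so p(0) = 360.

360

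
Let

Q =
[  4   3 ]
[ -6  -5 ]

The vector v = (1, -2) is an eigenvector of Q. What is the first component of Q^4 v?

First find the eigenvalue: Qv = (-2, 4) = -2·(1, -2), so λ = -2.
Then Q^4 v = λ^4·v = (-2)^4·(1, -2) = 16·(1, -2) = (16, -32).

16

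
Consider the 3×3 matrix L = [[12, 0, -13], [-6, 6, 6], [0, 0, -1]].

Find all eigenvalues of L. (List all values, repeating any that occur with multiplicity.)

-1, 6, 12

Compute the characteristic polynomial p(μ) = det(μI - L).
Cofactor expansion gives p(μ) = μ^3 - 17μ^2 + 54μ + 72.
Try μ = -1: p(-1) = 0, so -1 is a root.
Dividing by (μ + 1) leaves μ^2 - 18μ + 72.
The quadratic factors as (μ - 6)·(μ - 12).
Eigenvalues: -1, 6, 12.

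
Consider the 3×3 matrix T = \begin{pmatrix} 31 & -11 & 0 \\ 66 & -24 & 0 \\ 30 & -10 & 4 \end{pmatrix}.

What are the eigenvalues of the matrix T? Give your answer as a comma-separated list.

Set up det(μI - T) = 0.
Expanding along the first row, p(μ) = μ^3 - 11μ^2 + 10μ + 72.
Try μ = 4: p(4) = 0, so 4 is a root.
Dividing by (μ - 4) leaves μ^2 - 7μ - 18.
The quadratic factors as (μ + 2)·(μ - 9).
Eigenvalues: -2, 4, 9.

-2, 4, 9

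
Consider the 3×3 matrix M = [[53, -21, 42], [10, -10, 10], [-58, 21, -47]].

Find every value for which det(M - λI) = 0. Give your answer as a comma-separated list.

-10, -5, 11

Compute the characteristic polynomial p(r) = det(rI - M).
Expanding the 3×3 determinant: p(r) = r^3 + 4r^2 - 115r - 550.
Rational-root test: r = -5 gives p(-5) = 0.
Dividing by (r + 5) leaves r^2 - r - 110.
The quadratic factors as (r + 10)·(r - 11).
Eigenvalues: -10, -5, 11.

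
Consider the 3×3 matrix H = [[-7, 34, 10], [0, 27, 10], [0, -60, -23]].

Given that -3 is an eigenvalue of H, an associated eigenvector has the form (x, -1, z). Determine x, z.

We need (H + 3I)v = 0.
H + 3I = [[-4, 34, 10], [0, 30, 10], [0, -60, -20]].
Row 1: (-4)·x + (34)·-1 + (10)·z = 0
Row 2: (0)·x + (30)·-1 + (10)·z = 0
Row 3: (0)·x + (-60)·-1 + (-20)·z = 0
Solving gives x = -1, z = 3.
Check: H·(-1, -1, 3) = (3, 3, -9) = -3·(-1, -1, 3).

-1, 3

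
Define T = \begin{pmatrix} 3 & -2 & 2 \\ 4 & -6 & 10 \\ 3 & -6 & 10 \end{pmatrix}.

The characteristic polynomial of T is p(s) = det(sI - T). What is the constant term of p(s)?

-8

p(s) = s^3 - 7s^2 + 14s - 8.
The constant term is -8.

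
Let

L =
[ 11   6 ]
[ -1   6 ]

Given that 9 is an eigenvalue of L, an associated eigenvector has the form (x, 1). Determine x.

-3

We need (L - 9I)v = 0.
L - 9I = [[2, 6], [-1, -3]].
Row 1: (2)·x + (6)·1 = 0
Row 2: (-1)·x + (-3)·1 = 0
Solving gives x = -3.
Check: L·(-3, 1) = (-27, 9) = 9·(-3, 1).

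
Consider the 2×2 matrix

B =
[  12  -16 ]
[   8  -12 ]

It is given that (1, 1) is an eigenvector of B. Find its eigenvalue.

-4

Compute Bv: B·(1, 1) = (-4, -4).
Since Bv = λv, compare component 1: -4 = λ·1, so λ = -4.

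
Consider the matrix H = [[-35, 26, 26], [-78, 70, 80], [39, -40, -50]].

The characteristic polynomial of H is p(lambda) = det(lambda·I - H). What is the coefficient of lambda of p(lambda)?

14

p(lambda) = lambda^3 + 15·lambda^2 + 14·lambda - 360.
The coefficient of lambda is 14.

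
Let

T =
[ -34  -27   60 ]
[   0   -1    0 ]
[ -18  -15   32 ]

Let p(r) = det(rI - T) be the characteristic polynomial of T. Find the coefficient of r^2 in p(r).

The coefficient of r^2 of det(rI - T) is −trace(T).
trace(T) = (-34) + (-1) + (32) = -3, so the coefficient is 3.

3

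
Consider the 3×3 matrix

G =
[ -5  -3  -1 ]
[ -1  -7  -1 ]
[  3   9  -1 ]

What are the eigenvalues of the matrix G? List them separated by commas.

-5, -4, -4

Set up det(λI - G) = 0.
Cofactor expansion gives p(λ) = λ^3 + 13λ^2 + 56λ + 80.
Since p(-4) = 0, λ = -4 is a root.
Dividing by (λ + 4) leaves λ^2 + 9λ + 20.
The quadratic factors as (λ + 5)·(λ + 4).
Eigenvalues: -5, -4, -4.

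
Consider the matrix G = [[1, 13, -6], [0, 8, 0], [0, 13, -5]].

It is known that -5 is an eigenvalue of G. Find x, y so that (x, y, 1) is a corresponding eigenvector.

We need (G + 5I)v = 0.
G + 5I = [[6, 13, -6], [0, 13, 0], [0, 13, 0]].
Row 1: (6)·x + (13)·y + (-6)·1 = 0
Row 2: (0)·x + (13)·y + (0)·1 = 0
Row 3: (0)·x + (13)·y + (0)·1 = 0
Solving gives x = 1, y = 0.
Check: G·(1, 0, 1) = (-5, 0, -5) = -5·(1, 0, 1).

1, 0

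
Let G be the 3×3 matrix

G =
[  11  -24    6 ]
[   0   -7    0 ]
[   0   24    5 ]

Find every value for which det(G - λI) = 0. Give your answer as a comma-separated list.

-7, 5, 11

Set up det(λI - G) = 0.
Cofactor expansion gives p(λ) = λ^3 - 9λ^2 - 57λ + 385.
Try λ = -7: p(-7) = 0, so -7 is a root.
Dividing by (λ + 7) leaves λ^2 - 16λ + 55.
The quadratic factors as (λ - 5)·(λ - 11).
Eigenvalues: -7, 5, 11.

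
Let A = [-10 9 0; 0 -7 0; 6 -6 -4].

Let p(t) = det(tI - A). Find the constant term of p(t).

280

p(t) = t^3 + 21t^2 + 138t + 280.
The constant term is 280.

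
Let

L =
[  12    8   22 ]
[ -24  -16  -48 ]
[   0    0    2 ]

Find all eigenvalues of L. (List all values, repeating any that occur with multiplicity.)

-4, 0, 2

Set up det(rI - L) = 0.
Expanding the 3×3 determinant: p(r) = r^3 + 2r^2 - 8r.
Since p(-4) = 0, r = -4 is a root.
Dividing by (r + 4) leaves r^2 - 2r.
The quadratic factors as r·(r - 2).
Eigenvalues: -4, 0, 2.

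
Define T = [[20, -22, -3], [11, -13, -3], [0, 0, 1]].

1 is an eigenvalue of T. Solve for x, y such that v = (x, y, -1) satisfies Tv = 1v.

We need (T - 1I)v = 0.
T - 1I = [[19, -22, -3], [11, -14, -3], [0, 0, 0]].
Row 1: (19)·x + (-22)·y + (-3)·-1 = 0
Row 2: (11)·x + (-14)·y + (-3)·-1 = 0
Row 3: (0)·x + (0)·y + (0)·-1 = 0
Solving gives x = 1, y = 1.
Check: T·(1, 1, -1) = (1, 1, -1) = 1·(1, 1, -1).

1, 1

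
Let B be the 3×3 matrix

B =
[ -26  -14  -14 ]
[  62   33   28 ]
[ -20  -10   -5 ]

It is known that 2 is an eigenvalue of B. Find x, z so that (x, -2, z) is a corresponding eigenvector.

We need (B - 2I)v = 0.
B - 2I = [[-28, -14, -14], [62, 31, 28], [-20, -10, -7]].
Row 1: (-28)·x + (-14)·-2 + (-14)·z = 0
Row 2: (62)·x + (31)·-2 + (28)·z = 0
Row 3: (-20)·x + (-10)·-2 + (-7)·z = 0
Solving gives x = 1, z = 0.
Check: B·(1, -2, 0) = (2, -4, 0) = 2·(1, -2, 0).

1, 0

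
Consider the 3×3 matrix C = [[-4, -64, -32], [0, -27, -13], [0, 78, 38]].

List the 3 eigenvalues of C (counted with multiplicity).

Set up det(λI - C) = 0.
Expanding the 3×3 determinant: p(λ) = λ^3 - 7λ^2 - 56λ - 48.
Since p(-1) = 0, λ = -1 is a root.
Factor out (λ + 1): p(λ) = (λ + 1)·(λ^2 - 8λ - 48).
The quadratic factors as (λ + 4)·(λ - 12).
Eigenvalues: -4, -1, 12.

-4, -1, 12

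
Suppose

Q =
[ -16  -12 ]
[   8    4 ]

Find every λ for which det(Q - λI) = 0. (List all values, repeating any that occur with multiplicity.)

det(Q - rI) = (-16 - r)(4 - r) - (-12)·(8) = r^2 + 12r + 32.
This factors as (r + 8)·(r + 4) = 0.
Eigenvalues: -8, -4.

-8, -4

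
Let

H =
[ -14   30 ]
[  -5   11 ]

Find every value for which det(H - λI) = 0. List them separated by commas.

-4, 1

det(H - tI) = (-14 - t)(11 - t) - (30)·(-5) = t^2 + 3t - 4.
This factors as (t + 4)·(t - 1) = 0.
Eigenvalues: -4, 1.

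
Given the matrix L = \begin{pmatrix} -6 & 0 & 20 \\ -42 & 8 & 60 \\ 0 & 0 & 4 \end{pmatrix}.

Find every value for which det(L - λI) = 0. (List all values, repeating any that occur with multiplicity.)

-6, 4, 8

Compute the characteristic polynomial p(lambda) = det(lambda·I - L).
Expanding the 3×3 determinant: p(lambda) = lambda^3 - 6·lambda^2 - 40·lambda + 192.
Rational-root test: lambda = -6 gives p(-6) = 0.
Factor out (lambda + 6): p(lambda) = (lambda + 6)·(lambda^2 - 12·lambda + 32).
The quadratic factors as (lambda - 4)·(lambda - 8).
Eigenvalues: -6, 4, 8.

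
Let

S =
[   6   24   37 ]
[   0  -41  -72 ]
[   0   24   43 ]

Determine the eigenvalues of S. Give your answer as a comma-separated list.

-5, 6, 7

Set up det(tI - S) = 0.
Cofactor expansion gives p(t) = t^3 - 8t^2 - 23t + 210.
Try t = -5: p(-5) = 0, so -5 is a root.
Factor out (t + 5): p(t) = (t + 5)·(t^2 - 13t + 42).
The quadratic factors as (t - 6)·(t - 7).
Eigenvalues: -5, 6, 7.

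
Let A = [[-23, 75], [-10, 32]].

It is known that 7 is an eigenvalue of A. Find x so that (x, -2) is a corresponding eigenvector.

-5

We need (A - 7I)v = 0.
A - 7I = [[-30, 75], [-10, 25]].
Row 1: (-30)·x + (75)·-2 = 0
Row 2: (-10)·x + (25)·-2 = 0
Solving gives x = -5.
Check: A·(-5, -2) = (-35, -14) = 7·(-5, -2).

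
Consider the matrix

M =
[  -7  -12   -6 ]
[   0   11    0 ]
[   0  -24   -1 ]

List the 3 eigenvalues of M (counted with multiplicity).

The characteristic polynomial is p(t) = det(tI - M).
Expanding along the first row, p(t) = t^3 - 3t^2 - 81t - 77.
Try t = -1: p(-1) = 0, so -1 is a root.
Dividing by (t + 1) leaves t^2 - 4t - 77.
The quadratic factors as (t + 7)·(t - 11).
Eigenvalues: -7, -1, 11.

-7, -1, 11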